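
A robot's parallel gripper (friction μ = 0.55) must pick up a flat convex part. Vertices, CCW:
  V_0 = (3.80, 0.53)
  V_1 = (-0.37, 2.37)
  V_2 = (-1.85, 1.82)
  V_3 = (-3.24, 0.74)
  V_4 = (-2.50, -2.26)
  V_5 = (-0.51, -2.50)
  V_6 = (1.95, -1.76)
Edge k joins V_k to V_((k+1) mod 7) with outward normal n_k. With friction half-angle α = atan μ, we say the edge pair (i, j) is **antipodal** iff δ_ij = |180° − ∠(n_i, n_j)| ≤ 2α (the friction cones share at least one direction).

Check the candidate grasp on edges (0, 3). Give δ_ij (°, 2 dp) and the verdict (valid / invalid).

α = atan 0.55 = 28.81°;  2α = 57.62°
edge 0: e_0 = (-4.17, +1.84);  n_0 = (+0.4037, +0.9149)
edge 3: e_3 = (+0.74, -3.00);  n_3 = (-0.9709, -0.2395)
∠(n_0, n_3) = 127.67°
δ = |180° − 127.67°| = 52.33°
52.33° ≤ 2α = 57.62°  →  valid

δ = 52.33°, valid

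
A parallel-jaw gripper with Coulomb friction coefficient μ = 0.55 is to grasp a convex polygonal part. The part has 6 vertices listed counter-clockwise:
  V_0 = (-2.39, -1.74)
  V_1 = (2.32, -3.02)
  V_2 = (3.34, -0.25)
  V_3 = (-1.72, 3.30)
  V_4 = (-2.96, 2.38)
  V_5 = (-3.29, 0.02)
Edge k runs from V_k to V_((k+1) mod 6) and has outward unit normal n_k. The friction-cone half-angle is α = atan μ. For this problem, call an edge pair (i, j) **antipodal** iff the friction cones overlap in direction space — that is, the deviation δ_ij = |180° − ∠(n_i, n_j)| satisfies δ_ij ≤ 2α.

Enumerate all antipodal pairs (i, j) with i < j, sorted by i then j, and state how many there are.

α = atan 0.55 = 28.81°;  2α = 57.62°
n_0 = (-0.2623, -0.9650)
n_1 = (+0.9384, -0.3455)
n_2 = (+0.5743, +0.8186)
n_3 = (-0.5958, +0.8031)
n_4 = (-0.9904, +0.1385)
n_5 = (-0.8903, -0.4553)
  (0,1): δ = 95.01°  ·
  (0,2): δ = 19.85°  ✓
  (0,3): δ = 51.78°  ✓
  (0,4): δ = 97.24°  ·
  (0,5): δ = 132.29°  ·
  (1,2): δ = 104.84°  ·
  (1,3): δ = 33.21°  ✓
  (1,4): δ = 12.26°  ✓
  (1,5): δ = 47.30°  ✓
  (2,3): δ = 108.37°  ·
  (2,4): δ = 62.91°  ·
  (2,5): δ = 27.86°  ✓
  (3,4): δ = 134.53°  ·
  (3,5): δ = 99.49°  ·
  (4,5): δ = 144.96°  ·
antipodal pairs: 6

count = 6; pairs: (0,2), (0,3), (1,3), (1,4), (1,5), (2,5)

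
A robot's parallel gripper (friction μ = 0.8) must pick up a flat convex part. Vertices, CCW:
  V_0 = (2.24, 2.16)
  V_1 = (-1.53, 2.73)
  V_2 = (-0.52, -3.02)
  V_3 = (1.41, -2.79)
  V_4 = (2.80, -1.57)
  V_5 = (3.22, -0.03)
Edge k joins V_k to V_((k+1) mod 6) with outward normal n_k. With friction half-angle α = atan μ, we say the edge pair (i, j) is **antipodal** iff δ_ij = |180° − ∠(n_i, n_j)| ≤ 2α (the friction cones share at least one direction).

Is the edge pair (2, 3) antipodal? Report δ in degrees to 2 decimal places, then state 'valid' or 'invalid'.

δ = 145.52°, invalid

α = atan 0.8 = 38.66°;  2α = 77.32°
edge 2: e_2 = (+1.93, +0.23);  n_2 = (+0.1183, -0.9930)
edge 3: e_3 = (+1.39, +1.22);  n_3 = (+0.6597, -0.7516)
∠(n_2, n_3) = 34.48°
δ = |180° − 34.48°| = 145.52°
145.52° > 2α = 77.32°  →  invalid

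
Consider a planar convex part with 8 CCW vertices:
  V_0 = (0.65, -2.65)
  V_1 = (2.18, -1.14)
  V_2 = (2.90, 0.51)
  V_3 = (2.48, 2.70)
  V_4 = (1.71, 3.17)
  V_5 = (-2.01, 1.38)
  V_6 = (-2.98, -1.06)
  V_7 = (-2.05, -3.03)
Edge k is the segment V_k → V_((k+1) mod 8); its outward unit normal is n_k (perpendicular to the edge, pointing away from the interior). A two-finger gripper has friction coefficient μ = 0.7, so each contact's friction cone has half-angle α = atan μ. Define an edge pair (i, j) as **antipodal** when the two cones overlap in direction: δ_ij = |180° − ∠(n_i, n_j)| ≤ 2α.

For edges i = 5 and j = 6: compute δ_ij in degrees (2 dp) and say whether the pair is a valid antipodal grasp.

δ = 133.05°, invalid

α = atan 0.7 = 34.99°;  2α = 69.98°
edge 5: e_5 = (-0.97, -2.44);  n_5 = (-0.9293, +0.3694)
edge 6: e_6 = (+0.93, -1.97);  n_6 = (-0.9043, -0.4269)
∠(n_5, n_6) = 46.95°
δ = |180° − 46.95°| = 133.05°
133.05° > 2α = 69.98°  →  invalid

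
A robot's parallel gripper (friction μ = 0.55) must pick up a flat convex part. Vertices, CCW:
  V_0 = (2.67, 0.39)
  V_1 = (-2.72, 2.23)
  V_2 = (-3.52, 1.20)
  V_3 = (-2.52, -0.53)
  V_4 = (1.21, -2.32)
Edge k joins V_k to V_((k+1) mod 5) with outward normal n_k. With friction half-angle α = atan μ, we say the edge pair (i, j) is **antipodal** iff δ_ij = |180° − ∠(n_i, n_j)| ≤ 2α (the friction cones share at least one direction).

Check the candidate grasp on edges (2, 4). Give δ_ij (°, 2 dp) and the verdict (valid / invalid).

δ = 58.34°, invalid

α = atan 0.55 = 28.81°;  2α = 57.62°
edge 2: e_2 = (+1.00, -1.73);  n_2 = (-0.8658, -0.5004)
edge 4: e_4 = (+1.46, +2.71);  n_4 = (+0.8804, -0.4743)
∠(n_2, n_4) = 121.66°
δ = |180° − 121.66°| = 58.34°
58.34° > 2α = 57.62°  →  invalid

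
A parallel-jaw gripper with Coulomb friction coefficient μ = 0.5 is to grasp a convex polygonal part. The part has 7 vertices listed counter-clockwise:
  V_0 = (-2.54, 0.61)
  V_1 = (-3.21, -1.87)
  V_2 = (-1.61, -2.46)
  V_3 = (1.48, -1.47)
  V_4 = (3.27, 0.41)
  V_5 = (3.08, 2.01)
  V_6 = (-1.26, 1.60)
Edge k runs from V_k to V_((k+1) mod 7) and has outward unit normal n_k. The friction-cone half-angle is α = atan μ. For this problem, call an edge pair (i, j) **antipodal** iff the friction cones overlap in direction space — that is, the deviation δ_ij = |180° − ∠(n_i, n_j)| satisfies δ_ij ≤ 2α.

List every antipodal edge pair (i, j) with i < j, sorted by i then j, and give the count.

α = atan 0.5 = 26.57°;  2α = 53.13°
n_0 = (-0.9654, +0.2608)
n_1 = (-0.3460, -0.9382)
n_2 = (+0.3051, -0.9523)
n_3 = (+0.7242, -0.6896)
n_4 = (+0.9930, +0.1179)
n_5 = (-0.0941, +0.9956)
n_6 = (-0.6118, +0.7910)
  (0,1): δ = 95.12°  ·
  (0,2): δ = 57.12°  ·
  (0,3): δ = 28.48°  ✓
  (0,4): δ = 21.89°  ✓
  (0,5): δ = 110.51°  ·
  (0,6): δ = 142.84°  ·
  (1,2): δ = 141.99°  ·
  (1,3): δ = 113.35°  ·
  (1,4): δ = 62.99°  ·
  (1,5): δ = 25.64°  ✓
  (1,6): δ = 57.96°  ·
  (2,3): δ = 151.36°  ·
  (2,4): δ = 100.99°  ·
  (2,5): δ = 12.37°  ✓
  (2,6): δ = 19.95°  ✓
  (3,4): δ = 129.63°  ·
  (3,5): δ = 41.01°  ✓
  (3,6): δ = 8.69°  ✓
  (4,5): δ = 91.38°  ·
  (4,6): δ = 59.05°  ·
  (5,6): δ = 147.68°  ·
antipodal pairs: 7

count = 7; pairs: (0,3), (0,4), (1,5), (2,5), (2,6), (3,5), (3,6)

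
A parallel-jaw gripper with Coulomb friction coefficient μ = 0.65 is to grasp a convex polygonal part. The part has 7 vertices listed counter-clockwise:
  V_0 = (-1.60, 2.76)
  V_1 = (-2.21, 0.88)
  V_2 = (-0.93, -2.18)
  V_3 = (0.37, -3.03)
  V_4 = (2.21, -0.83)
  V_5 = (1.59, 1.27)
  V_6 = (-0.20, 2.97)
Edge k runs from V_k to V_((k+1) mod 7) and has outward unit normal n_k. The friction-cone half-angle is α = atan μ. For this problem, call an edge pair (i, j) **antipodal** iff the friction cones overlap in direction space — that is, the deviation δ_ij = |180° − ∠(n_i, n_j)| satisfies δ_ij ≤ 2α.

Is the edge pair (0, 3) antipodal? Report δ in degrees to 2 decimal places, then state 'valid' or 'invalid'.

α = atan 0.65 = 33.02°;  2α = 66.05°
edge 0: e_0 = (-0.61, -1.88);  n_0 = (-0.9512, +0.3086)
edge 3: e_3 = (+1.84, +2.20);  n_3 = (+0.7671, -0.6416)
∠(n_0, n_3) = 158.07°
δ = |180° − 158.07°| = 21.93°
21.93° ≤ 2α = 66.05°  →  valid

δ = 21.93°, valid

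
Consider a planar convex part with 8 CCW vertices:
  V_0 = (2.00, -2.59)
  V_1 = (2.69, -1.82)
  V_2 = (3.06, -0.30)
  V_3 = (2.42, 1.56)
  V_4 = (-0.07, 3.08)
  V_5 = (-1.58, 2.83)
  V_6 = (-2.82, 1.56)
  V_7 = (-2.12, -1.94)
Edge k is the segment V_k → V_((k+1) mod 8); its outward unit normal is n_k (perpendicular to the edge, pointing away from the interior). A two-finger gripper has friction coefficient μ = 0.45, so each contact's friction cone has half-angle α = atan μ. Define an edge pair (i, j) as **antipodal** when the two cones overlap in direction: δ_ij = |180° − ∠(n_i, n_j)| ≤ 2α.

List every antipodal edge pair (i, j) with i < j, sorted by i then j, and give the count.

count = 8; pairs: (0,4), (0,5), (1,5), (1,6), (2,6), (3,6), (3,7), (4,7)

α = atan 0.45 = 24.23°;  2α = 48.46°
n_0 = (+0.7447, -0.6674)
n_1 = (+0.9716, -0.2365)
n_2 = (+0.9456, +0.3254)
n_3 = (+0.5210, +0.8535)
n_4 = (-0.1633, +0.9866)
n_5 = (-0.7155, +0.6986)
n_6 = (-0.9806, -0.1961)
n_7 = (-0.1558, -0.9878)
  (0,1): δ = 151.82°  ·
  (0,2): δ = 119.15°  ·
  (0,3): δ = 79.54°  ·
  (0,4): δ = 38.74°  ✓
  (0,5): δ = 2.45°  ✓
  (0,6): δ = 53.17°  ·
  (0,7): δ = 122.90°  ·
  (1,2): δ = 147.33°  ·
  (1,3): δ = 107.72°  ·
  (1,4): δ = 66.92°  ·
  (1,5): δ = 30.63°  ✓
  (1,6): δ = 24.99°  ✓
  (1,7): δ = 94.72°  ·
  (2,3): δ = 140.39°  ·
  (2,4): δ = 99.59°  ·
  (2,5): δ = 63.30°  ·
  (2,6): δ = 7.68°  ✓
  (2,7): δ = 62.05°  ·
  (3,4): δ = 139.20°  ·
  (3,5): δ = 102.91°  ·
  (3,6): δ = 47.29°  ✓
  (3,7): δ = 22.44°  ✓
  (4,5): δ = 143.72°  ·
  (4,6): δ = 88.09°  ·
  (4,7): δ = 18.37°  ✓
  (5,6): δ = 124.37°  ·
  (5,7): δ = 54.65°  ·
  (6,7): δ = 110.28°  ·
antipodal pairs: 8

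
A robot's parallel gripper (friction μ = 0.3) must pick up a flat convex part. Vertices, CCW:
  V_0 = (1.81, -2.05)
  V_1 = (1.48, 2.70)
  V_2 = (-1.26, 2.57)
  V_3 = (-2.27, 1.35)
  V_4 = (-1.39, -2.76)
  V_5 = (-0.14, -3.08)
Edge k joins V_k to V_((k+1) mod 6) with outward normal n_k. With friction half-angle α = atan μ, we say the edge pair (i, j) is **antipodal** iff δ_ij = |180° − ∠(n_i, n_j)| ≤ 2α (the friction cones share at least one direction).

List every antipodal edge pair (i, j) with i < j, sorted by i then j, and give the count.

α = atan 0.3 = 16.70°;  2α = 33.40°
n_0 = (+0.9976, +0.0693)
n_1 = (-0.0474, +0.9989)
n_2 = (-0.7703, +0.6377)
n_3 = (-0.9778, -0.2094)
n_4 = (-0.2480, -0.9688)
n_5 = (+0.4671, -0.8842)
  (0,1): δ = 91.26°  ·
  (0,2): δ = 43.59°  ·
  (0,3): δ = 8.11°  ✓
  (0,4): δ = 71.67°  ·
  (0,5): δ = 113.87°  ·
  (1,2): δ = 132.34°  ·
  (1,3): δ = 80.63°  ·
  (1,4): δ = 17.08°  ✓
  (1,5): δ = 25.13°  ✓
  (2,3): δ = 128.29°  ·
  (2,4): δ = 64.74°  ·
  (2,5): δ = 22.54°  ✓
  (3,4): δ = 116.44°  ·
  (3,5): δ = 74.24°  ·
  (4,5): δ = 137.80°  ·
antipodal pairs: 4

count = 4; pairs: (0,3), (1,4), (1,5), (2,5)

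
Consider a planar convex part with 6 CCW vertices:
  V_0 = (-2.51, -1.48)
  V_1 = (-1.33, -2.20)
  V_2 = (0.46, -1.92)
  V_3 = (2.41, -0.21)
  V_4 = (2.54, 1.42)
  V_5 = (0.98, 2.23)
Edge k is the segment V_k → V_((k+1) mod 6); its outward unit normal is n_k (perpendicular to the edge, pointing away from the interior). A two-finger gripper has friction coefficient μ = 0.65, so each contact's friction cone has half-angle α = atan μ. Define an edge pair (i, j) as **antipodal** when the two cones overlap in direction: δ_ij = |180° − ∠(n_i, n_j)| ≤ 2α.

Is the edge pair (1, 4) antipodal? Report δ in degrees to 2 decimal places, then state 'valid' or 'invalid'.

δ = 36.33°, valid

α = atan 0.65 = 33.02°;  2α = 66.05°
edge 1: e_1 = (+1.79, +0.28);  n_1 = (+0.1545, -0.9880)
edge 4: e_4 = (-1.56, +0.81);  n_4 = (+0.4608, +0.8875)
∠(n_1, n_4) = 143.67°
δ = |180° − 143.67°| = 36.33°
36.33° ≤ 2α = 66.05°  →  valid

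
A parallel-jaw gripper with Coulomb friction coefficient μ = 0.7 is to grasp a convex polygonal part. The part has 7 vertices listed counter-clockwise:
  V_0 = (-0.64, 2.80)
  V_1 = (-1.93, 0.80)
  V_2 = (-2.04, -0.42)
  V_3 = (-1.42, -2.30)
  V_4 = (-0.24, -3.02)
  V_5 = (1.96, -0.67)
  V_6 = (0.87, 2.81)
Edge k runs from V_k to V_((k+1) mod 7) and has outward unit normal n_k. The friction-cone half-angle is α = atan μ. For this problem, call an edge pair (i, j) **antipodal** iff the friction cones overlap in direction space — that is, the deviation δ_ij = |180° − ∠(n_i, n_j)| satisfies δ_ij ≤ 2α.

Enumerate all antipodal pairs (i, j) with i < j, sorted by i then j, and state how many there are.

α = atan 0.7 = 34.99°;  2α = 69.98°
n_0 = (-0.8404, +0.5420)
n_1 = (-0.9960, +0.0898)
n_2 = (-0.9497, -0.3132)
n_3 = (-0.5209, -0.8536)
n_4 = (+0.7300, -0.6834)
n_5 = (+0.9543, +0.2989)
n_6 = (-0.0066, +1.0000)
  (0,1): δ = 152.33°  ·
  (0,2): δ = 128.93°  ·
  (0,3): δ = 88.57°  ·
  (0,4): δ = 10.29°  ✓
  (0,5): δ = 50.21°  ✓
  (0,6): δ = 123.20°  ·
  (1,2): δ = 156.60°  ·
  (1,3): δ = 116.24°  ·
  (1,4): δ = 37.96°  ✓
  (1,5): δ = 22.54°  ✓
  (1,6): δ = 95.53°  ·
  (2,3): δ = 139.64°  ·
  (2,4): δ = 61.36°  ✓
  (2,5): δ = 0.86°  ✓
  (2,6): δ = 72.13°  ·
  (3,4): δ = 101.72°  ·
  (3,5): δ = 41.22°  ✓
  (3,6): δ = 31.77°  ✓
  (4,5): δ = 119.50°  ·
  (4,6): δ = 46.51°  ✓
  (5,6): δ = 107.01°  ·
antipodal pairs: 9

count = 9; pairs: (0,4), (0,5), (1,4), (1,5), (2,4), (2,5), (3,5), (3,6), (4,6)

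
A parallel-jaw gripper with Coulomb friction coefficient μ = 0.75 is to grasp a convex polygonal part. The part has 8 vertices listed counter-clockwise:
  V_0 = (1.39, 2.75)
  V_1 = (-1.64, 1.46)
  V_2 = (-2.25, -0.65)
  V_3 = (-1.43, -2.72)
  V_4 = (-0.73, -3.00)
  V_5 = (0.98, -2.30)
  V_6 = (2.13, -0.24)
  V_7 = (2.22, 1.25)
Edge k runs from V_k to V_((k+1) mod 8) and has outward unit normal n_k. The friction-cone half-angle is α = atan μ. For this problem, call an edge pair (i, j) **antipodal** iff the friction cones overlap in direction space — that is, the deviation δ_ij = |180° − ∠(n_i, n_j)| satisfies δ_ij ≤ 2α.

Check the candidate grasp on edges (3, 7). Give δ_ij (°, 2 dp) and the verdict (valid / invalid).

α = atan 0.75 = 36.87°;  2α = 73.74°
edge 3: e_3 = (+0.70, -0.28);  n_3 = (-0.3714, -0.9285)
edge 7: e_7 = (-0.83, +1.50);  n_7 = (+0.8750, +0.4842)
∠(n_3, n_7) = 140.76°
δ = |180° − 140.76°| = 39.24°
39.24° ≤ 2α = 73.74°  →  valid

δ = 39.24°, valid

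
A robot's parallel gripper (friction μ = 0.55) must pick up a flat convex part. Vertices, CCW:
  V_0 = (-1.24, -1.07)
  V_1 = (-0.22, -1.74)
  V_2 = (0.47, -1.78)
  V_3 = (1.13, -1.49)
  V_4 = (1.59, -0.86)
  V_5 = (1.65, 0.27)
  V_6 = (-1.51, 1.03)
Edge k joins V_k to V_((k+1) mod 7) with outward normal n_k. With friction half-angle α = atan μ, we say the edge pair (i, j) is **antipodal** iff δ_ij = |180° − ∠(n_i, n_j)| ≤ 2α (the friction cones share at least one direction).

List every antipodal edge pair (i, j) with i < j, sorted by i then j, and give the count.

α = atan 0.55 = 28.81°;  2α = 57.62°
n_0 = (-0.5490, -0.8358)
n_1 = (-0.0579, -0.9983)
n_2 = (+0.4023, -0.9155)
n_3 = (+0.8076, -0.5897)
n_4 = (+0.9986, -0.0530)
n_5 = (+0.2338, +0.9723)
n_6 = (-0.9918, -0.1275)
  (0,1): δ = 150.02°  ·
  (0,2): δ = 122.98°  ·
  (0,3): δ = 92.84°  ·
  (0,4): δ = 59.74°  ·
  (0,5): δ = 19.78°  ✓
  (0,6): δ = 130.63°  ·
  (1,2): δ = 152.96°  ·
  (1,3): δ = 122.82°  ·
  (1,4): δ = 89.72°  ·
  (1,5): δ = 10.21°  ✓
  (1,6): δ = 100.64°  ·
  (2,3): δ = 149.86°  ·
  (2,4): δ = 116.76°  ·
  (2,5): δ = 37.24°  ✓
  (2,6): δ = 73.61°  ·
  (3,4): δ = 146.90°  ·
  (3,5): δ = 67.39°  ·
  (3,6): δ = 43.46°  ✓
  (4,5): δ = 100.48°  ·
  (4,6): δ = 10.37°  ✓
  (5,6): δ = 69.15°  ·
antipodal pairs: 5

count = 5; pairs: (0,5), (1,5), (2,5), (3,6), (4,6)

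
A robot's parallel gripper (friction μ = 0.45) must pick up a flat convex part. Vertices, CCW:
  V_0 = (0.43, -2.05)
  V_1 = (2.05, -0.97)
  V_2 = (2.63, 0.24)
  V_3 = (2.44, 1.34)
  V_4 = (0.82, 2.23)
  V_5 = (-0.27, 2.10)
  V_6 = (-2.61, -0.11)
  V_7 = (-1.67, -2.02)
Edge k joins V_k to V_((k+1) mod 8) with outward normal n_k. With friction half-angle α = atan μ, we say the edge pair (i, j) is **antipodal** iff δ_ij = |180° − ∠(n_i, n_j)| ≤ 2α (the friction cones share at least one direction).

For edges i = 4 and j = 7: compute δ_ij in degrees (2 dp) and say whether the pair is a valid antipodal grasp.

α = atan 0.45 = 24.23°;  2α = 48.46°
edge 4: e_4 = (-1.09, -0.13);  n_4 = (-0.1184, +0.9930)
edge 7: e_7 = (+2.10, -0.03);  n_7 = (-0.0143, -0.9999)
∠(n_4, n_7) = 172.38°
δ = |180° − 172.38°| = 7.62°
7.62° ≤ 2α = 48.46°  →  valid

δ = 7.62°, valid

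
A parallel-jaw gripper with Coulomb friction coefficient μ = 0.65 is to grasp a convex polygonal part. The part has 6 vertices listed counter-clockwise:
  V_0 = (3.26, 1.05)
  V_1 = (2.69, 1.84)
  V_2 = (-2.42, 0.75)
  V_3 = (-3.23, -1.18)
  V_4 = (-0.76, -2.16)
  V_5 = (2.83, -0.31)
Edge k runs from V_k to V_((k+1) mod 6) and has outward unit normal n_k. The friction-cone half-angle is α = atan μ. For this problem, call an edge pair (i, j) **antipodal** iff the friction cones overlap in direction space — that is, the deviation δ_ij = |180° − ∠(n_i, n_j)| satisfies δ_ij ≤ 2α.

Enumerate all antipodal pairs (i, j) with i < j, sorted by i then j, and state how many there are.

count = 7; pairs: (0,2), (0,3), (1,3), (1,4), (1,5), (2,4), (2,5)

α = atan 0.65 = 33.02°;  2α = 66.05°
n_0 = (+0.8109, +0.5851)
n_1 = (-0.2086, +0.9780)
n_2 = (-0.9221, +0.3870)
n_3 = (-0.3688, -0.9295)
n_4 = (+0.4581, -0.8889)
n_5 = (+0.9535, -0.3015)
  (0,1): δ = 113.77°  ·
  (0,2): δ = 58.58°  ✓
  (0,3): δ = 32.55°  ✓
  (0,4): δ = 81.45°  ·
  (0,5): δ = 126.64°  ·
  (1,2): δ = 124.81°  ·
  (1,3): δ = 33.68°  ✓
  (1,4): δ = 15.22°  ✓
  (1,5): δ = 60.41°  ✓
  (2,3): δ = 88.87°  ·
  (2,4): δ = 39.97°  ✓
  (2,5): δ = 5.22°  ✓
  (3,4): δ = 131.10°  ·
  (3,5): δ = 85.90°  ·
  (4,5): δ = 134.81°  ·
antipodal pairs: 7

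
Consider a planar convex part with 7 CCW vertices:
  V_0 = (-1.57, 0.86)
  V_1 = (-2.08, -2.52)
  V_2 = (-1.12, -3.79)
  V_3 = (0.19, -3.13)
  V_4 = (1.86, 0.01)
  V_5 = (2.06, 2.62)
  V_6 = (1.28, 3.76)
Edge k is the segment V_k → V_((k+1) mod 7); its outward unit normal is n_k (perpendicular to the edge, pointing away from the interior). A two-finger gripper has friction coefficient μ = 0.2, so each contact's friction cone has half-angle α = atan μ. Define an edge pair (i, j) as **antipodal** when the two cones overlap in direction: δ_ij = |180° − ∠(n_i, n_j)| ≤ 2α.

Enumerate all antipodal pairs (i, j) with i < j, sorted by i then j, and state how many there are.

count = 5; pairs: (0,3), (0,4), (1,5), (2,6), (3,6)

α = atan 0.2 = 11.31°;  2α = 22.62°
n_0 = (-0.9888, +0.1492)
n_1 = (-0.7977, -0.6030)
n_2 = (+0.4499, -0.8931)
n_3 = (+0.8829, -0.4696)
n_4 = (+0.9971, -0.0764)
n_5 = (+0.8253, +0.5647)
n_6 = (-0.7132, +0.7009)
  (0,1): δ = 134.33°  ·
  (0,2): δ = 54.68°  ·
  (0,3): δ = 19.43°  ✓
  (0,4): δ = 4.20°  ✓
  (0,5): δ = 42.96°  ·
  (0,6): δ = 144.08°  ·
  (1,2): δ = 100.35°  ·
  (1,3): δ = 65.09°  ·
  (1,4): δ = 41.47°  ·
  (1,5): δ = 2.71°  ✓
  (1,6): δ = 98.41°  ·
  (2,3): δ = 144.75°  ·
  (2,4): δ = 121.12°  ·
  (2,5): δ = 82.36°  ·
  (2,6): δ = 18.76°  ✓
  (3,4): δ = 156.38°  ·
  (3,5): δ = 117.61°  ·
  (3,6): δ = 16.50°  ✓
  (4,5): δ = 141.24°  ·
  (4,6): δ = 40.12°  ·
  (5,6): δ = 78.88°  ·
antipodal pairs: 5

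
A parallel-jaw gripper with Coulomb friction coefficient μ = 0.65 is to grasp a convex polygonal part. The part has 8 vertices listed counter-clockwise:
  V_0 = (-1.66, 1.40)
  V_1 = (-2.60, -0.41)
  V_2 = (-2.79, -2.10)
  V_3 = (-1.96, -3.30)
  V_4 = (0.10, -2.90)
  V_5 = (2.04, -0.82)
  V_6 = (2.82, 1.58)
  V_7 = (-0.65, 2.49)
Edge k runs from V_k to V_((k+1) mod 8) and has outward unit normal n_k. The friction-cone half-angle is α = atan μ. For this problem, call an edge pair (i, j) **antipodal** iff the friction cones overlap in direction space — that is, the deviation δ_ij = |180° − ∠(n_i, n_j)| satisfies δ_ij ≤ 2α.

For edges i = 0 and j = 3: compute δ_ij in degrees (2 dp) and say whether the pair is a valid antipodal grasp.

δ = 51.57°, valid

α = atan 0.65 = 33.02°;  2α = 66.05°
edge 0: e_0 = (-0.94, -1.81);  n_0 = (-0.8875, +0.4609)
edge 3: e_3 = (+2.06, +0.40);  n_3 = (+0.1906, -0.9817)
∠(n_0, n_3) = 128.43°
δ = |180° − 128.43°| = 51.57°
51.57° ≤ 2α = 66.05°  →  valid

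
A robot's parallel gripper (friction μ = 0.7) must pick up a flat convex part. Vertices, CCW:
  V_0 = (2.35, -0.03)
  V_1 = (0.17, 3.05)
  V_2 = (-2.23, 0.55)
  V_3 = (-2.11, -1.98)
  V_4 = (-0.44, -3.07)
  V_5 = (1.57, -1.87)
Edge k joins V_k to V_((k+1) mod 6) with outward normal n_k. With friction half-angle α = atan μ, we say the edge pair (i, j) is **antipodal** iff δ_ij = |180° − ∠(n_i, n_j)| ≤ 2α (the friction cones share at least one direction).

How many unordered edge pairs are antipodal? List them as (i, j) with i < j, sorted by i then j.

α = atan 0.7 = 34.99°;  2α = 69.98°
n_0 = (+0.8162, +0.5777)
n_1 = (-0.7214, +0.6925)
n_2 = (-0.9989, -0.0474)
n_3 = (-0.5466, -0.8374)
n_4 = (+0.5126, -0.8586)
n_5 = (+0.9207, -0.3903)
  (0,1): δ = 79.12°  ·
  (0,2): δ = 32.58°  ✓
  (0,3): δ = 21.58°  ✓
  (0,4): δ = 85.55°  ·
  (0,5): δ = 121.74°  ·
  (1,2): δ = 133.45°  ·
  (1,3): δ = 79.30°  ·
  (1,4): δ = 15.33°  ✓
  (1,5): δ = 20.86°  ✓
  (2,3): δ = 125.85°  ·
  (2,4): δ = 61.88°  ✓
  (2,5): δ = 25.69°  ✓
  (3,4): δ = 116.03°  ·
  (3,5): δ = 79.84°  ·
  (4,5): δ = 143.81°  ·
antipodal pairs: 6

count = 6; pairs: (0,2), (0,3), (1,4), (1,5), (2,4), (2,5)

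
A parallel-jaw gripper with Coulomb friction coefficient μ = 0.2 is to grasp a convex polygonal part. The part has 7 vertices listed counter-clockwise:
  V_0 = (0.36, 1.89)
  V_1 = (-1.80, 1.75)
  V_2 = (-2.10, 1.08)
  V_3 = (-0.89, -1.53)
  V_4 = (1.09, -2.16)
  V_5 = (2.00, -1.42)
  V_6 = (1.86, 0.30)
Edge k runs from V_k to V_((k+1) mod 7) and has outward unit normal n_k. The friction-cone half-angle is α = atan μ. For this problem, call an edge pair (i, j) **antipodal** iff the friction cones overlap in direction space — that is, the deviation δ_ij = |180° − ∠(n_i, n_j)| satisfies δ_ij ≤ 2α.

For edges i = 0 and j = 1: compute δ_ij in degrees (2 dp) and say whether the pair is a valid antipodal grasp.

α = atan 0.2 = 11.31°;  2α = 22.62°
edge 0: e_0 = (-2.16, -0.14);  n_0 = (-0.0647, +0.9979)
edge 1: e_1 = (-0.30, -0.67);  n_1 = (-0.9127, +0.4087)
∠(n_0, n_1) = 62.17°
δ = |180° − 62.17°| = 117.83°
117.83° > 2α = 22.62°  →  invalid

δ = 117.83°, invalid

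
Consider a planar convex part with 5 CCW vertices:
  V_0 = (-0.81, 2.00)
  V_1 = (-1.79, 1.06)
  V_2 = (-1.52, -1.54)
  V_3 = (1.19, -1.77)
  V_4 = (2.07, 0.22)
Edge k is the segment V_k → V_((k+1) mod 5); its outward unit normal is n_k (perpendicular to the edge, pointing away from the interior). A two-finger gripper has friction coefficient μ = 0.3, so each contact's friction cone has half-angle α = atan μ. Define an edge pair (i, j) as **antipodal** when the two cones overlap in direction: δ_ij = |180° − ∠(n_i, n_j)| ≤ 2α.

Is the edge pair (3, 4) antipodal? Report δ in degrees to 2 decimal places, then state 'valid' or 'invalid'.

α = atan 0.3 = 16.70°;  2α = 33.40°
edge 3: e_3 = (+0.88, +1.99);  n_3 = (+0.9146, -0.4044)
edge 4: e_4 = (-2.88, +1.78);  n_4 = (+0.5257, +0.8506)
∠(n_3, n_4) = 82.14°
δ = |180° − 82.14°| = 97.86°
97.86° > 2α = 33.40°  →  invalid

δ = 97.86°, invalid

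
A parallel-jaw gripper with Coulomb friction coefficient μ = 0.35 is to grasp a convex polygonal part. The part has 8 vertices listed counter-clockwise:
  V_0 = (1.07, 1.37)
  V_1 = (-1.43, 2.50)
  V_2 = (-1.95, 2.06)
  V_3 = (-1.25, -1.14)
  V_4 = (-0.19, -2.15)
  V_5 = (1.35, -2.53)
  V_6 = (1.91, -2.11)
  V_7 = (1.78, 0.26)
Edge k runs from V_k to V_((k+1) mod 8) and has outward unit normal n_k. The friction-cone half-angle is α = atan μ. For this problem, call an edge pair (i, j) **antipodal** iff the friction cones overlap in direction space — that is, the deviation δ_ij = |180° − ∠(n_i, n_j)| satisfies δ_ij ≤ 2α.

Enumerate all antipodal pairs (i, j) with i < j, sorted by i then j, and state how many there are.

count = 6; pairs: (0,3), (0,4), (1,5), (2,6), (2,7), (3,7)

α = atan 0.35 = 19.29°;  2α = 38.58°
n_0 = (+0.4119, +0.9112)
n_1 = (-0.6459, +0.7634)
n_2 = (-0.9769, -0.2137)
n_3 = (-0.6898, -0.7240)
n_4 = (-0.2396, -0.9709)
n_5 = (+0.6000, -0.8000)
n_6 = (+0.9985, +0.0548)
n_7 = (+0.8424, +0.5388)
  (0,1): δ = 115.44°  ·
  (0,2): δ = 53.34°  ·
  (0,3): δ = 19.29°  ✓
  (0,4): δ = 10.46°  ✓
  (0,5): δ = 61.19°  ·
  (0,6): δ = 117.46°  ·
  (0,7): δ = 146.93°  ·
  (1,2): δ = 117.90°  ·
  (1,3): δ = 83.85°  ·
  (1,4): δ = 54.10°  ·
  (1,5): δ = 3.37°  ✓
  (1,6): δ = 52.90°  ·
  (1,7): δ = 82.37°  ·
  (2,3): δ = 145.96°  ·
  (2,4): δ = 116.20°  ·
  (2,5): δ = 65.47°  ·
  (2,6): δ = 9.20°  ✓
  (2,7): δ = 20.27°  ✓
  (3,4): δ = 150.24°  ·
  (3,5): δ = 99.51°  ·
  (3,6): δ = 43.24°  ·
  (3,7): δ = 13.78°  ✓
  (4,5): δ = 129.27°  ·
  (4,6): δ = 73.00°  ·
  (4,7): δ = 43.53°  ·
  (5,6): δ = 123.73°  ·
  (5,7): δ = 94.27°  ·
  (6,7): δ = 150.54°  ·
antipodal pairs: 6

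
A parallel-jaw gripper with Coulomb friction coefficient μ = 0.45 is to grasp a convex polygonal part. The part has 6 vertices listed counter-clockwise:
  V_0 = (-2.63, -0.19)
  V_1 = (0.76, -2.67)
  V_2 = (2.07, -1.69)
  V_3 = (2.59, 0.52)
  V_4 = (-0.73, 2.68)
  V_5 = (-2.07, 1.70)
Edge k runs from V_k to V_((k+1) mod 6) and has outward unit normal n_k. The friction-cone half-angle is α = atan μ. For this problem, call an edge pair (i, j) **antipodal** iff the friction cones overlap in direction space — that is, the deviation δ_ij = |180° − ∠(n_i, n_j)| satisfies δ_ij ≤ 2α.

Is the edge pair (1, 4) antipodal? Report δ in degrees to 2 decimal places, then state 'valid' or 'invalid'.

δ = 0.62°, valid

α = atan 0.45 = 24.23°;  2α = 48.46°
edge 1: e_1 = (+1.31, +0.98);  n_1 = (+0.5990, -0.8007)
edge 4: e_4 = (-1.34, -0.98);  n_4 = (-0.5903, +0.8072)
∠(n_1, n_4) = 179.38°
δ = |180° − 179.38°| = 0.62°
0.62° ≤ 2α = 48.46°  →  valid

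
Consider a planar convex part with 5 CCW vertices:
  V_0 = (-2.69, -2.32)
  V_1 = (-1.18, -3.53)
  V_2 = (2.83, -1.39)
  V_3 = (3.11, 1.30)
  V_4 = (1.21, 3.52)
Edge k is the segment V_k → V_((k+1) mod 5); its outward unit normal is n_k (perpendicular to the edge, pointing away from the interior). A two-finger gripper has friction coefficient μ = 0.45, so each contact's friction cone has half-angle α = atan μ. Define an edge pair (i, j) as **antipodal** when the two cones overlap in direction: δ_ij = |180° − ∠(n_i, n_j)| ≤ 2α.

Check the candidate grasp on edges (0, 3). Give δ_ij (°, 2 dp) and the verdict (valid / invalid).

α = atan 0.45 = 24.23°;  2α = 48.46°
edge 0: e_0 = (+1.51, -1.21);  n_0 = (-0.6253, -0.7804)
edge 3: e_3 = (-1.90, +2.22);  n_3 = (+0.7597, +0.6502)
∠(n_0, n_3) = 169.26°
δ = |180° − 169.26°| = 10.74°
10.74° ≤ 2α = 48.46°  →  valid

δ = 10.74°, valid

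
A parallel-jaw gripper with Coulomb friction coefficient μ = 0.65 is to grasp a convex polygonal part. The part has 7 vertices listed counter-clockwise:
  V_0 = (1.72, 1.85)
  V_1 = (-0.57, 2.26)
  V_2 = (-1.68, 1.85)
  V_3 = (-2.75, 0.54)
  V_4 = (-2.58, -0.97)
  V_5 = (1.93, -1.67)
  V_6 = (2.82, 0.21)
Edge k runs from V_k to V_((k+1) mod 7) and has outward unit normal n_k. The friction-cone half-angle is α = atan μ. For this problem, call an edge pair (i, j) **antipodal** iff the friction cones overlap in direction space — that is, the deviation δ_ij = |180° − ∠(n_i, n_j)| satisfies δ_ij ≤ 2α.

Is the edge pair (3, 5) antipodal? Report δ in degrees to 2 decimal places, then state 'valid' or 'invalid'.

α = atan 0.65 = 33.02°;  2α = 66.05°
edge 3: e_3 = (+0.17, -1.51);  n_3 = (-0.9937, -0.1119)
edge 5: e_5 = (+0.89, +1.88);  n_5 = (+0.9038, -0.4279)
∠(n_3, n_5) = 148.24°
δ = |180° − 148.24°| = 31.76°
31.76° ≤ 2α = 66.05°  →  valid

δ = 31.76°, valid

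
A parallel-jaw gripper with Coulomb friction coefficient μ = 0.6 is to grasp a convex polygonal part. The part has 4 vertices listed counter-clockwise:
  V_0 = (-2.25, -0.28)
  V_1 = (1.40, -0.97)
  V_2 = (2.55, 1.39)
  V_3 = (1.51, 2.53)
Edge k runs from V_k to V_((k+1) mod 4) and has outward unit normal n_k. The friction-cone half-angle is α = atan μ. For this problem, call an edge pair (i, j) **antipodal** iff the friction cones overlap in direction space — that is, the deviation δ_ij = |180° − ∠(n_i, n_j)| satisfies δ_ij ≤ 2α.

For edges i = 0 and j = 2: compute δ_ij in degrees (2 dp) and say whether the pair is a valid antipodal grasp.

α = atan 0.6 = 30.96°;  2α = 61.93°
edge 0: e_0 = (+3.65, -0.69);  n_0 = (-0.1858, -0.9826)
edge 2: e_2 = (-1.04, +1.14);  n_2 = (+0.7388, +0.6740)
∠(n_0, n_2) = 143.08°
δ = |180° − 143.08°| = 36.92°
36.92° ≤ 2α = 61.93°  →  valid

δ = 36.92°, valid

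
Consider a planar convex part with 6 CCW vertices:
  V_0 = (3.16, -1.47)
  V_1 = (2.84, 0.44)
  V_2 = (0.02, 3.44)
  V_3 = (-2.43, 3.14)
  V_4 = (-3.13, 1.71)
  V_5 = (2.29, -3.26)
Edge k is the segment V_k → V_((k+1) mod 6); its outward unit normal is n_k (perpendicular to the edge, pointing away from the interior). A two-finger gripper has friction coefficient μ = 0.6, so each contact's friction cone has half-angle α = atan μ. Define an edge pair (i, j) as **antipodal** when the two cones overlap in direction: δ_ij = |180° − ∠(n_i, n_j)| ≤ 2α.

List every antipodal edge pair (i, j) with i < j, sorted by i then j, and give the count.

α = atan 0.6 = 30.96°;  2α = 61.93°
n_0 = (+0.9863, +0.1652)
n_1 = (+0.7286, +0.6849)
n_2 = (-0.1215, +0.9926)
n_3 = (-0.8982, +0.4397)
n_4 = (-0.6758, -0.7370)
n_5 = (+0.8994, -0.4371)
  (0,1): δ = 146.28°  ·
  (0,2): δ = 92.53°  ·
  (0,3): δ = 35.59°  ✓
  (0,4): δ = 37.97°  ✓
  (0,5): δ = 144.57°  ·
  (1,2): δ = 126.25°  ·
  (1,3): δ = 69.31°  ·
  (1,4): δ = 4.25°  ✓
  (1,5): δ = 110.85°  ·
  (2,3): δ = 123.06°  ·
  (2,4): δ = 49.50°  ✓
  (2,5): δ = 57.10°  ✓
  (3,4): δ = 106.44°  ·
  (3,5): δ = 0.16°  ✓
  (4,5): δ = 73.40°  ·
antipodal pairs: 6

count = 6; pairs: (0,3), (0,4), (1,4), (2,4), (2,5), (3,5)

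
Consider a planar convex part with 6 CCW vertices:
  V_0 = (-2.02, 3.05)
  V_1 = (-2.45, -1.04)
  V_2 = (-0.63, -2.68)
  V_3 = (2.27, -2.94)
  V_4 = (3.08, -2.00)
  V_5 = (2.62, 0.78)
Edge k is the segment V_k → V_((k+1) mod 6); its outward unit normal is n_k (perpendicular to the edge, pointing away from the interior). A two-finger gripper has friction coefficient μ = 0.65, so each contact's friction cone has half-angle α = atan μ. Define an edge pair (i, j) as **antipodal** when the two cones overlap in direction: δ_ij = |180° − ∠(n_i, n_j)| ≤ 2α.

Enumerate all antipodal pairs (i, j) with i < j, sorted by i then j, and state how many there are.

α = atan 0.65 = 33.02°;  2α = 66.05°
n_0 = (-0.9945, +0.1046)
n_1 = (-0.6694, -0.7429)
n_2 = (-0.0893, -0.9960)
n_3 = (+0.7575, -0.6528)
n_4 = (+0.9866, +0.1632)
n_5 = (+0.4395, +0.8983)
  (0,1): δ = 126.02°  ·
  (0,2): δ = 89.12°  ·
  (0,3): δ = 34.75°  ✓
  (0,4): δ = 15.40°  ✓
  (0,5): δ = 69.93°  ·
  (1,2): δ = 143.10°  ·
  (1,3): δ = 88.73°  ·
  (1,4): δ = 38.58°  ✓
  (1,5): δ = 15.95°  ✓
  (2,3): δ = 125.63°  ·
  (2,4): δ = 75.48°  ·
  (2,5): δ = 20.95°  ✓
  (3,4): δ = 129.85°  ·
  (3,5): δ = 75.32°  ·
  (4,5): δ = 125.46°  ·
antipodal pairs: 5

count = 5; pairs: (0,3), (0,4), (1,4), (1,5), (2,5)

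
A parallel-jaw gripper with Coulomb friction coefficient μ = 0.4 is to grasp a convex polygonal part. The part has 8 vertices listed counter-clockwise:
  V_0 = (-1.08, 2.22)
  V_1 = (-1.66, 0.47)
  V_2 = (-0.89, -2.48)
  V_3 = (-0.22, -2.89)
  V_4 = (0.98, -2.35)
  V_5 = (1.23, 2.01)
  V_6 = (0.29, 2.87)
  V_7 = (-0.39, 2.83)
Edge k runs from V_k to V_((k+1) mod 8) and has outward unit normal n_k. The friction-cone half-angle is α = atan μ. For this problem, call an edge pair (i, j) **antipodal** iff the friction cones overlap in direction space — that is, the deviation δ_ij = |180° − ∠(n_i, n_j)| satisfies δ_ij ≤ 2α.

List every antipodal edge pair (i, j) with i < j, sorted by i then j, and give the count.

count = 7; pairs: (0,4), (1,4), (1,5), (2,5), (2,6), (3,6), (3,7)

α = atan 0.4 = 21.80°;  2α = 43.60°
n_0 = (-0.9492, +0.3146)
n_1 = (-0.9676, -0.2526)
n_2 = (-0.5220, -0.8530)
n_3 = (+0.4104, -0.9119)
n_4 = (+0.9984, -0.0572)
n_5 = (+0.6750, +0.7378)
n_6 = (-0.0587, +0.9983)
n_7 = (-0.6623, +0.7492)
  (0,1): δ = 147.03°  ·
  (0,2): δ = 103.13°  ·
  (0,3): δ = 47.44°  ·
  (0,4): δ = 15.05°  ✓
  (0,5): δ = 65.88°  ·
  (0,6): δ = 111.70°  ·
  (0,7): δ = 149.82°  ·
  (1,2): δ = 136.09°  ·
  (1,3): δ = 80.40°  ·
  (1,4): δ = 17.91°  ✓
  (1,5): δ = 32.92°  ✓
  (1,6): δ = 78.74°  ·
  (1,7): δ = 116.85°  ·
  (2,3): δ = 124.31°  ·
  (2,4): δ = 61.82°  ·
  (2,5): δ = 10.99°  ✓
  (2,6): δ = 34.83°  ✓
  (2,7): δ = 72.94°  ·
  (3,4): δ = 117.51°  ·
  (3,5): δ = 66.68°  ·
  (3,6): δ = 20.86°  ✓
  (3,7): δ = 17.25°  ✓
  (4,5): δ = 129.17°  ·
  (4,6): δ = 83.35°  ·
  (4,7): δ = 45.24°  ·
  (5,6): δ = 134.18°  ·
  (5,7): δ = 96.07°  ·
  (6,7): δ = 141.89°  ·
antipodal pairs: 7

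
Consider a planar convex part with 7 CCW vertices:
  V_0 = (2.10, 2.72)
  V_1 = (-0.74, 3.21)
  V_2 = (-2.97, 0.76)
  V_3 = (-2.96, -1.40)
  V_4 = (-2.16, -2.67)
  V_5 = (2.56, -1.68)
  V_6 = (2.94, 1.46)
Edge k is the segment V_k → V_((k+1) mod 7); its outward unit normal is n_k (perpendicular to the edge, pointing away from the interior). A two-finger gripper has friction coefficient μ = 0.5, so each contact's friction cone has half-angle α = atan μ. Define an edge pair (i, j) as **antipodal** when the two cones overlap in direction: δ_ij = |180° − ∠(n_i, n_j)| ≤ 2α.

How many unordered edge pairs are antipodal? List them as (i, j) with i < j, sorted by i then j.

count = 8; pairs: (0,3), (0,4), (1,4), (1,5), (2,5), (2,6), (3,5), (3,6)

α = atan 0.5 = 26.57°;  2α = 53.13°
n_0 = (+0.1700, +0.9854)
n_1 = (-0.7395, +0.6731)
n_2 = (-1.0000, -0.0046)
n_3 = (-0.8461, -0.5330)
n_4 = (+0.2053, -0.9787)
n_5 = (+0.9928, -0.1201)
n_6 = (+0.8321, +0.5547)
  (0,1): δ = 122.52°  ·
  (0,2): δ = 79.95°  ·
  (0,3): δ = 48.00°  ✓
  (0,4): δ = 21.63°  ✓
  (0,5): δ = 92.89°  ·
  (0,6): δ = 133.48°  ·
  (1,2): δ = 137.43°  ·
  (1,3): δ = 105.48°  ·
  (1,4): δ = 35.85°  ✓
  (1,5): δ = 35.41°  ✓
  (1,6): δ = 76.00°  ·
  (2,3): δ = 148.06°  ·
  (2,4): δ = 78.42°  ·
  (2,5): δ = 7.17°  ✓
  (2,6): δ = 33.42°  ✓
  (3,4): δ = 110.36°  ·
  (3,5): δ = 39.11°  ✓
  (3,6): δ = 1.48°  ✓
  (4,5): δ = 108.75°  ·
  (4,6): δ = 68.16°  ·
  (5,6): δ = 139.41°  ·
antipodal pairs: 8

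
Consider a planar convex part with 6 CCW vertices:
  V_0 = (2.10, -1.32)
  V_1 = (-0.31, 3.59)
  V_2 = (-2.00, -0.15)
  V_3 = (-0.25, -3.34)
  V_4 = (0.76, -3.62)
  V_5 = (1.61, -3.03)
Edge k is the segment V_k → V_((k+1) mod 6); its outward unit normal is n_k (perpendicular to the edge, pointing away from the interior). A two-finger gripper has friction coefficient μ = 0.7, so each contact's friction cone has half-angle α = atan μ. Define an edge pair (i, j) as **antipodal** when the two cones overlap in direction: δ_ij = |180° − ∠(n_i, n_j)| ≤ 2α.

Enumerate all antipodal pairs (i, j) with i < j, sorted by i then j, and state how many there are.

α = atan 0.7 = 34.99°;  2α = 69.98°
n_0 = (+0.8977, +0.4406)
n_1 = (-0.9113, +0.4118)
n_2 = (-0.8767, -0.4810)
n_3 = (-0.2672, -0.9637)
n_4 = (+0.5702, -0.8215)
n_5 = (+0.9613, -0.2755)
  (0,1): δ = 50.46°  ✓
  (0,2): δ = 2.61°  ✓
  (0,3): δ = 48.36°  ✓
  (0,4): δ = 98.62°  ·
  (0,5): δ = 137.87°  ·
  (1,2): δ = 126.93°  ·
  (1,3): δ = 81.18°  ·
  (1,4): δ = 30.92°  ✓
  (1,5): δ = 8.33°  ✓
  (2,3): δ = 134.24°  ·
  (2,4): δ = 83.98°  ·
  (2,5): δ = 44.74°  ✓
  (3,4): δ = 129.74°  ·
  (3,5): δ = 90.49°  ·
  (4,5): δ = 140.75°  ·
antipodal pairs: 6

count = 6; pairs: (0,1), (0,2), (0,3), (1,4), (1,5), (2,5)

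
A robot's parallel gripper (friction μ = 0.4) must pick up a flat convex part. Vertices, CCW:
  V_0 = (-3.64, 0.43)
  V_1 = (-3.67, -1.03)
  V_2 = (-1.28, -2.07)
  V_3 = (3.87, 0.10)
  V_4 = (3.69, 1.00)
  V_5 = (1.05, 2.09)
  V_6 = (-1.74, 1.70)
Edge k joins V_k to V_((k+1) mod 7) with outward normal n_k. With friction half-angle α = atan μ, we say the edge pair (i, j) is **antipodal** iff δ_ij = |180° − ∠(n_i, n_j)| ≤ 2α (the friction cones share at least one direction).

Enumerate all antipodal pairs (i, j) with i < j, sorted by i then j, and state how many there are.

α = atan 0.4 = 21.80°;  2α = 43.60°
n_0 = (-0.9998, +0.0205)
n_1 = (-0.3990, -0.9169)
n_2 = (+0.3883, -0.9215)
n_3 = (+0.9806, +0.1961)
n_4 = (+0.3816, +0.9243)
n_5 = (-0.1384, +0.9904)
n_6 = (-0.5557, +0.8314)
  (0,1): δ = 112.34°  ·
  (0,2): δ = 65.97°  ·
  (0,3): δ = 12.49°  ✓
  (0,4): δ = 68.74°  ·
  (0,5): δ = 99.13°  ·
  (0,6): δ = 124.94°  ·
  (1,2): δ = 133.64°  ·
  (1,3): δ = 55.17°  ·
  (1,4): δ = 1.08°  ✓
  (1,5): δ = 31.47°  ✓
  (1,6): δ = 57.28°  ·
  (2,3): δ = 101.54°  ·
  (2,4): δ = 45.28°  ·
  (2,5): δ = 14.89°  ✓
  (2,6): δ = 10.91°  ✓
  (3,4): δ = 123.74°  ·
  (3,5): δ = 93.35°  ·
  (3,6): δ = 67.55°  ·
  (4,5): δ = 149.61°  ·
  (4,6): δ = 123.81°  ·
  (5,6): δ = 154.20°  ·
antipodal pairs: 5

count = 5; pairs: (0,3), (1,4), (1,5), (2,5), (2,6)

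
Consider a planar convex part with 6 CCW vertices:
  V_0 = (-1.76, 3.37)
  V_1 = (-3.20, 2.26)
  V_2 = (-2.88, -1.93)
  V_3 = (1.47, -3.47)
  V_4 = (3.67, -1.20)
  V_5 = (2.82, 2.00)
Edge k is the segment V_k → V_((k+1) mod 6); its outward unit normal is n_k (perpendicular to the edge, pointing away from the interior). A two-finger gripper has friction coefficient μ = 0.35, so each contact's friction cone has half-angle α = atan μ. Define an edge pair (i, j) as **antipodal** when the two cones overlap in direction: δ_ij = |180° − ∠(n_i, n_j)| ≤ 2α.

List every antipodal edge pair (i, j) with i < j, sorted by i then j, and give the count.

count = 3; pairs: (0,3), (1,4), (2,5)

α = atan 0.35 = 19.29°;  2α = 38.58°
n_0 = (-0.6105, +0.7920)
n_1 = (-0.9971, -0.0762)
n_2 = (-0.3337, -0.9427)
n_3 = (+0.7181, -0.6959)
n_4 = (+0.9665, +0.2567)
n_5 = (+0.2866, +0.9581)
  (0,1): δ = 123.26°  ·
  (0,2): δ = 57.12°  ·
  (0,3): δ = 8.27°  ✓
  (0,4): δ = 67.25°  ·
  (0,5): δ = 125.72°  ·
  (1,2): δ = 113.86°  ·
  (1,3): δ = 48.47°  ·
  (1,4): δ = 10.51°  ✓
  (1,5): δ = 68.98°  ·
  (2,3): δ = 114.61°  ·
  (2,4): δ = 55.63°  ·
  (2,5): δ = 2.84°  ✓
  (3,4): δ = 121.02°  ·
  (3,5): δ = 62.55°  ·
  (4,5): δ = 121.53°  ·
antipodal pairs: 3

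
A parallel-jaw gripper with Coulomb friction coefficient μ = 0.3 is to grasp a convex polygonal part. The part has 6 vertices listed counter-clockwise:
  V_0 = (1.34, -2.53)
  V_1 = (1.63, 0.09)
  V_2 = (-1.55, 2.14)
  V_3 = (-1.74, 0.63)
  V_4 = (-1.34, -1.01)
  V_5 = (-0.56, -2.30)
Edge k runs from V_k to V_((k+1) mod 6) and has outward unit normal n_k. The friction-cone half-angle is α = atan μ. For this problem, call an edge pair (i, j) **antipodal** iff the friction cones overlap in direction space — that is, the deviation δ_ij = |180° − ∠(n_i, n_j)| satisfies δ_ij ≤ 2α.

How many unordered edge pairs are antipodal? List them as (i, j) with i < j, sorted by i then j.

α = atan 0.3 = 16.70°;  2α = 33.40°
n_0 = (+0.9939, -0.1100)
n_1 = (+0.5418, +0.8405)
n_2 = (-0.9922, +0.1248)
n_3 = (-0.9715, -0.2370)
n_4 = (-0.8557, -0.5174)
n_5 = (-0.1202, -0.9928)
  (0,1): δ = 116.49°  ·
  (0,2): δ = 0.86°  ✓
  (0,3): δ = 20.02°  ✓
  (0,4): δ = 37.48°  ·
  (0,5): δ = 89.41°  ·
  (1,2): δ = 64.36°  ·
  (1,3): δ = 43.49°  ·
  (1,4): δ = 26.03°  ✓
  (1,5): δ = 25.91°  ✓
  (2,3): δ = 159.12°  ·
  (2,4): δ = 141.67°  ·
  (2,5): δ = 89.73°  ·
  (3,4): δ = 162.55°  ·
  (3,5): δ = 110.61°  ·
  (4,5): δ = 128.06°  ·
antipodal pairs: 4

count = 4; pairs: (0,2), (0,3), (1,4), (1,5)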